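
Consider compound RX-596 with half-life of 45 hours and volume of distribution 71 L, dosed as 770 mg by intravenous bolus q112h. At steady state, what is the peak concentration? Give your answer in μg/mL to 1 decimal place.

13.2 μg/mL

τ/t½ = 112/45 ≈ 2.4889, so fraction remaining f = (1/2)^(112/45) ≈ 0.1781.
Accumulation ratio R = 1/(1 − f) ≈ 1/0.8219 ≈ 1.2167.
Single-dose peak C₀ = D/Vd = 770/71 ≈ 10.845 μg/mL.
Cmax,ss = C₀/(1 − f) ≈ 10.845/0.8219 ≈ 13.195 μg/mL.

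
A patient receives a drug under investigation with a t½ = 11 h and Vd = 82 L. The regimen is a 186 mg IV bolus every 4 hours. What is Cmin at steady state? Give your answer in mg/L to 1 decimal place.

Over one 4-h interval, 4/11 ≈ 0.36364 half-lives elapse, leaving f ≈ 0.7772 of each dose.
At steady state, accumulation factor R = 1/(1 − e^(−kτ)) ≈ 4.4883.
Each bolus raises the concentration by D/Vd = 186/82 ≈ 2.268 mg/L.
Steady-state peak Cmax,ss = C₀·R ≈ 2.268 × 4.4883 ≈ 10.179 mg/L.
Steady-state trough Cmin,ss = Cmax,ss·f ≈ 10.179 × 0.7772 ≈ 7.911 mg/L.

7.9 mg/L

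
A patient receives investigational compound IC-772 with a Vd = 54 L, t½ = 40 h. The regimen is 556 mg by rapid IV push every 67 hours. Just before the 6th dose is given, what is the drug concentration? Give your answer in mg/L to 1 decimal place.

4.7 mg/L

f = (1/2)^(τ/t½) = (1/2)^(67/40) ≈ 0.3132.
C₀ = D/Vd = 556/54 ≈ 10.296 mg/L.
Before the 6th dose, 5 doses have been given. Superposition: Cmin = C₀·(f + f² + … + f^5).
≈ 10.296 × (0.3132 + 0.0981 + 0.0307 + 0.0096 + 0.0030) ≈ 10.296 × 0.4546 ≈ 4.681 mg/L.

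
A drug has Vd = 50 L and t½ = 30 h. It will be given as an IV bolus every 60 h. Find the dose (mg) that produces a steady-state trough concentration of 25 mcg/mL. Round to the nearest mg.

τ/t½ = 60/30 ≈ 2, so f = (1/2)^(60/30) ≈ 0.250000.
Cmin,ss = (D/Vd)·f/(1−f), so D = Cmin,ss·Vd·(1−f)/f.
D = 25 × 50 × (1−f)/f ≈ 25 × 50 × 3.00000 ≈ 3750.00 mg.

3750 mg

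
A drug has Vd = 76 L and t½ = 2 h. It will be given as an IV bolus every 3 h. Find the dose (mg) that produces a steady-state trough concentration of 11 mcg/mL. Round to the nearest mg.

τ/t½ = 3/2 ≈ 1.5, so f = (1/2)^(3/2) ≈ 0.353553.
Cmin,ss = (D/Vd)·f/(1−f), so D = Cmin,ss·Vd·(1−f)/f.
D = 11 × 76 × (1−f)/f ≈ 11 × 76 × 1.82843 ≈ 1528.57 mg.

1529 mg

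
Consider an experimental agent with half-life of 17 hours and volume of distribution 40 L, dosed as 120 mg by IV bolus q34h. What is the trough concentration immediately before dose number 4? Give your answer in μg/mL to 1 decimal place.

1.0 μg/mL

f = (1/2)^(τ/t½) = (1/2)^(34/17) ≈ 0.2500.
C₀ = D/Vd = 120/40 ≈ 3.000 μg/mL.
Before the 4th dose, 3 doses have been given. Superposition: Cmin = C₀·(f + f² + … + f^3).
≈ 3.000 × (0.2500 + 0.0625 + 0.0156) ≈ 3.000 × 0.3281 ≈ 0.984 μg/mL.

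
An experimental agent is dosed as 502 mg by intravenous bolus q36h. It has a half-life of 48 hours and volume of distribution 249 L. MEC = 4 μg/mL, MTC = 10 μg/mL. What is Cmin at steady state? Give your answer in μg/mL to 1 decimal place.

3.0 μg/mL

τ/t½ = 36/48 ≈ 0.75, so fraction remaining f = (1/2)^(36/48) ≈ 0.5946.
Single-dose peak C₀ = D/Vd = 502/249 ≈ 2.016 μg/mL.
Steady-state trough Cmin,ss = C₀·f/(1−f) ≈ 2.016 × 0.5946/0.4054 ≈ 2.957 μg/mL.
Trough 3.0 μg/mL vs MEC 4 μg/mL: subtherapeutic.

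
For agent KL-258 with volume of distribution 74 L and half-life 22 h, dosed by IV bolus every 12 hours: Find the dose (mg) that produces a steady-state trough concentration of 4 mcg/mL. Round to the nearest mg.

136 mg

τ/t½ = 12/22 ≈ 0.54545, so f = (1/2)^(12/22) ≈ 0.685175.
Cmin,ss = (D/Vd)·f/(1−f), so D = Cmin,ss·Vd·(1−f)/f.
D = 4 × 74 × (1−f)/f ≈ 4 × 74 × 0.45948 ≈ 136.01 mg.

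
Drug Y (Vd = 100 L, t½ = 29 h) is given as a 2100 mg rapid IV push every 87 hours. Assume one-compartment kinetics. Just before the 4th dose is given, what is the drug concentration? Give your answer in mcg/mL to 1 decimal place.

f = (1/2)^(τ/t½) = (1/2)^(87/29) ≈ 0.1250.
C₀ = D/Vd = 2100/100 ≈ 21.000 mcg/mL.
Before the 4th dose, 3 doses have been given. Superposition: Cmin = C₀·(f + f² + … + f^3).
≈ 21.000 × (0.1250 + 0.0156 + 0.0020) ≈ 21.000 × 0.1426 ≈ 2.995 mcg/mL.

3.0 mcg/mL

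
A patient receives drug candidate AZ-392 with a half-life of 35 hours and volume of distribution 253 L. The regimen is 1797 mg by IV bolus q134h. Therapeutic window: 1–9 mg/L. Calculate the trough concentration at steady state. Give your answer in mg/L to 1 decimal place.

0.5 mg/L

k = ln2/t½ = ln2/35 ≈ 0.019804 h⁻¹; fraction remaining f = e^(−kτ) = e^(−0.019804×134) ≈ 0.0704.
Single-dose peak C₀ = D/Vd = 1797/253 ≈ 7.103 mg/L.
Steady-state trough Cmin,ss = C₀·f/(1−f) ≈ 7.103 × 0.0704/0.9296 ≈ 0.538 mg/L.
Trough 0.5 mg/L vs MEC 1 mg/L: subtherapeutic.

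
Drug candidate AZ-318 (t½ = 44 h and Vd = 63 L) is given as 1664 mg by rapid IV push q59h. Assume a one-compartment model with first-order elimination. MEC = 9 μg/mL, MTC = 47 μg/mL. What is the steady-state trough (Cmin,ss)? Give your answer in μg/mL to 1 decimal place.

17.2 μg/mL

k = ln2/t½ = ln2/44 ≈ 0.015753 h⁻¹; fraction remaining f = e^(−kτ) = e^(−0.015753×59) ≈ 0.3948.
At steady state, accumulation factor R = 1/(1 − e^(−kτ)) ≈ 1.6523.
Single-dose peak C₀ = D/Vd = 1664/63 ≈ 26.413 μg/mL.
Cmax,ss = C₀/(1 − f) ≈ 26.413/0.6052 ≈ 43.643 μg/mL.
Steady-state trough Cmin,ss = Cmax,ss·f ≈ 43.643 × 0.3948 ≈ 17.230 μg/mL.
Trough 17.2 μg/mL vs MEC 9 μg/mL: adequate.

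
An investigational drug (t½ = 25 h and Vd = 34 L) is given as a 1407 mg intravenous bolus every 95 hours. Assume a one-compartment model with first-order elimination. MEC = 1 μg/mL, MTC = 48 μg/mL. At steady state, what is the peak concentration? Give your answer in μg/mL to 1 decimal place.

τ/t½ = 95/25 ≈ 3.8, so fraction remaining f = (1/2)^(95/25) ≈ 0.0718.
At steady state, accumulation factor R = 1/(1 − e^(−kτ)) ≈ 1.0774.
Single-dose peak C₀ = D/Vd = 1407/34 ≈ 41.382 μg/mL.
Steady-state peak Cmax,ss = C₀·R ≈ 41.382 × 1.0774 ≈ 44.585 μg/mL.
Peak 44.6 μg/mL vs MTC 48 μg/mL: below toxic threshold.

44.6 μg/mL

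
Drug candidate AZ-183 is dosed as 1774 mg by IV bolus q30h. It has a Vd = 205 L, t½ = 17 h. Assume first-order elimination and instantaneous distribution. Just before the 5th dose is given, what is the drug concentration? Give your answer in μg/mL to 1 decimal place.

3.6 μg/mL

f = (1/2)^(τ/t½) = (1/2)^(30/17) ≈ 0.2943.
C₀ = D/Vd = 1774/205 ≈ 8.654 μg/mL.
Before the 5th dose, 4 doses have been given. Superposition: Cmin = C₀·(f + f² + … + f^4).
≈ 8.654 × (0.2943 + 0.0866 + 0.0255 + 0.0075) ≈ 8.654 × 0.4139 ≈ 3.582 μg/mL.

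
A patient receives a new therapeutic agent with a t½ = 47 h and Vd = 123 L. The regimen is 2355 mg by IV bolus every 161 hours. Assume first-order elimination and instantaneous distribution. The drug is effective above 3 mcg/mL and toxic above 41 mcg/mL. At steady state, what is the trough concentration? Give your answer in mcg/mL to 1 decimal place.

2.0 mcg/mL

Over one 161-h interval, 161/47 ≈ 3.4255 half-lives elapse, leaving f ≈ 0.0931 of each dose.
Accumulation ratio R = 1/(1 − f) ≈ 1/0.9069 ≈ 1.1027.
Single-dose peak C₀ = D/Vd = 2355/123 ≈ 19.146 mcg/mL.
Steady-state peak Cmax,ss = C₀·R ≈ 19.146 × 1.1027 ≈ 21.112 mcg/mL.
One interval later, Cmin,ss = Cmax,ss·e^(−kτ) ≈ 21.112 × 0.0931 ≈ 1.966 mcg/mL.
Trough 2.0 mcg/mL vs MEC 3 mcg/mL: subtherapeutic.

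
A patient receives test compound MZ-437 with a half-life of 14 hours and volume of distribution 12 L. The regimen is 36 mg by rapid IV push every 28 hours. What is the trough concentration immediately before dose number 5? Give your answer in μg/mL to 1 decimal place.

f = (1/2)^(τ/t½) = (1/2)^(28/14) ≈ 0.2500.
C₀ = D/Vd = 36/12 ≈ 3.000 μg/mL.
Before the 5th dose, 4 doses have been given. Superposition: Cmin = C₀·(f + f² + … + f^4).
≈ 3.000 × (0.2500 + 0.0625 + 0.0156 + 0.0039) ≈ 3.000 × 0.3320 ≈ 0.996 μg/mL.

1.0 μg/mL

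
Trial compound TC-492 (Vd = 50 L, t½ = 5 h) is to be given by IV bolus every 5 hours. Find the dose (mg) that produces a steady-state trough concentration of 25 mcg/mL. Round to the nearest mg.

τ/t½ = 5/5 ≈ 1, so f = (1/2)^(5/5) ≈ 0.500000.
Cmin,ss = (D/Vd)·f/(1−f), so D = Cmin,ss·Vd·(1−f)/f.
D = 25 × 50 × (1−f)/f ≈ 25 × 50 × 1.00000 ≈ 1250.00 mg.

1250 mg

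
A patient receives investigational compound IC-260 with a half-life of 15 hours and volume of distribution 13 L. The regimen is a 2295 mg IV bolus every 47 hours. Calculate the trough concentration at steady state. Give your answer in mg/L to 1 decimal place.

22.7 mg/L

k = ln2/t½ = ln2/15 ≈ 0.046210 h⁻¹; fraction remaining f = e^(−kτ) = e^(−0.046210×47) ≈ 0.1140.
Each bolus raises the concentration by D/Vd = 2295/13 ≈ 176.538 mg/L.
Steady-state trough Cmin,ss = C₀·f/(1−f) ≈ 176.538 × 0.1140/0.8860 ≈ 22.715 mg/L.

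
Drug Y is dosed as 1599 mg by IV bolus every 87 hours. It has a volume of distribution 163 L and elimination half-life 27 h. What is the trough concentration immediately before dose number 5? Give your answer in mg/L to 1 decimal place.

f = (1/2)^(τ/t½) = (1/2)^(87/27) ≈ 0.1072.
C₀ = D/Vd = 1599/163 ≈ 9.810 mg/L.
Before the 5th dose, 4 doses have been given. Superposition: Cmin = C₀·(f + f² + … + f^4).
≈ 9.810 × (0.1072 + 0.0115 + 0.0012 + 0.0001) ≈ 9.810 × 0.1200 ≈ 1.177 mg/L.

1.2 mg/L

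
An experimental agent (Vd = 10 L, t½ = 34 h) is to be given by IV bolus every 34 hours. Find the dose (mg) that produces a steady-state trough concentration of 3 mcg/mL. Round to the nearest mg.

30 mg

τ/t½ = 34/34 ≈ 1, so f = (1/2)^(34/34) ≈ 0.500000.
Cmin,ss = (D/Vd)·f/(1−f), so D = Cmin,ss·Vd·(1−f)/f.
D = 3 × 10 × (1−f)/f ≈ 3 × 10 × 1.00000 ≈ 30.00 mg.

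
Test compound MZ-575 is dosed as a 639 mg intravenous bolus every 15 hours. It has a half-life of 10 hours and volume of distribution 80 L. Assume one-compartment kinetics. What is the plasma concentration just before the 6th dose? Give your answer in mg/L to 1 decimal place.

f = (1/2)^(τ/t½) = (1/2)^(15/10) ≈ 0.3536.
C₀ = D/Vd = 639/80 ≈ 7.987 mg/L.
Before the 6th dose, 5 doses have been given. Superposition: Cmin = C₀·(f + f² + … + f^5).
≈ 7.987 × (0.3536 + 0.1250 + 0.0442 + 0.0156 + 0.0055) ≈ 7.987 × 0.5439 ≈ 4.344 mg/L.

4.3 mg/L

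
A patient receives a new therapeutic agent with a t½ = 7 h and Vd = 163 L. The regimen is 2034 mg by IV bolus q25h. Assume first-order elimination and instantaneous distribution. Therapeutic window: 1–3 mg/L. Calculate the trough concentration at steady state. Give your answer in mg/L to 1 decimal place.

1.1 mg/L

k = ln2/t½ = ln2/7 ≈ 0.099021 h⁻¹; fraction remaining f = e^(−kτ) = e^(−0.099021×25) ≈ 0.0841.
Each bolus raises the concentration by D/Vd = 2034/163 ≈ 12.479 mg/L.
Steady-state trough Cmin,ss = C₀·f/(1−f) ≈ 12.479 × 0.0841/0.9159 ≈ 1.146 mg/L.
Trough 1.1 mg/L vs MEC 1 mg/L: adequate.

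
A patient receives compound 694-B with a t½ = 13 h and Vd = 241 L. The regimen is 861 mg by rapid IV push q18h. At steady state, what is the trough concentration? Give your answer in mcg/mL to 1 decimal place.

Over one 18-h interval, 18/13 ≈ 1.3846 half-lives elapse, leaving f ≈ 0.3830 of each dose.
Each bolus raises the concentration by D/Vd = 861/241 ≈ 3.573 mcg/mL.
Steady-state trough Cmin,ss = C₀·f/(1−f) ≈ 3.573 × 0.3830/0.6170 ≈ 2.218 mcg/mL.

2.2 mcg/mL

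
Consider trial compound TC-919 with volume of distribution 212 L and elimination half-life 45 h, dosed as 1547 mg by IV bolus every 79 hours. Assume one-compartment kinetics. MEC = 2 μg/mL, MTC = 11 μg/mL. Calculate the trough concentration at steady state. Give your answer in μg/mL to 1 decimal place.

3.1 μg/mL

Over one 79-h interval, 79/45 ≈ 1.7556 half-lives elapse, leaving f ≈ 0.2962 of each dose.
Accumulation ratio R = 1/(1 − f) ≈ 1/0.7038 ≈ 1.4209.
Single-dose peak C₀ = D/Vd = 1547/212 ≈ 7.297 μg/mL.
Steady-state peak Cmax,ss = C₀·R ≈ 7.297 × 1.4209 ≈ 10.368 μg/mL.
One interval later, Cmin,ss = Cmax,ss·e^(−kτ) ≈ 10.368 × 0.2962 ≈ 3.071 μg/mL.
Trough 3.1 μg/mL vs MEC 2 μg/mL: adequate.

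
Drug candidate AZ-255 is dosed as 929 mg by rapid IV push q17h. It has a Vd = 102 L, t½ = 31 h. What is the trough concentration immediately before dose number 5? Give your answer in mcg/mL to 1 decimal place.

15.4 mcg/mL

f = (1/2)^(τ/t½) = (1/2)^(17/31) ≈ 0.6838.
C₀ = D/Vd = 929/102 ≈ 9.108 mcg/mL.
Before the 5th dose, 4 doses have been given. Superposition: Cmin = C₀·(f + f² + … + f^4).
≈ 9.108 × (0.6838 + 0.4676 + 0.3197 + 0.2186) ≈ 9.108 × 1.6897 ≈ 15.390 mcg/mL.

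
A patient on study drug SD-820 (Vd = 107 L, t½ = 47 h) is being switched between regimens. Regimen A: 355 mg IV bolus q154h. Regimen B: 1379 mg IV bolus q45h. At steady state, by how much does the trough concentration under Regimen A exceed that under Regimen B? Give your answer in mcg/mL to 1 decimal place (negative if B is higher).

Regimen A: f = (1/2)^(154/47) ≈ 0.1032; Cmin,ss = (355/107)·f/(1−f) ≈ 0.382 mcg/mL.
Regimen B: f = (1/2)^(45/47) ≈ 0.5150; Cmin,ss = (1379/107)·f/(1−f) ≈ 13.685 mcg/mL.
Difference ≈ 0.382 − 13.685 ≈ -13.303 mcg/mL.

-13.3 mcg/mL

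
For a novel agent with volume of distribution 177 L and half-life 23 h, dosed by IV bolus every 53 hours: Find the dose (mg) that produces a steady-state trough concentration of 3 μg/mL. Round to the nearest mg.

τ/t½ = 53/23 ≈ 2.3043, so f = (1/2)^(53/23) ≈ 0.202452.
Cmin,ss = (D/Vd)·f/(1−f), so D = Cmin,ss·Vd·(1−f)/f.
D = 3 × 177 × (1−f)/f ≈ 3 × 177 × 3.93944 ≈ 2091.84 mg.

2092 mg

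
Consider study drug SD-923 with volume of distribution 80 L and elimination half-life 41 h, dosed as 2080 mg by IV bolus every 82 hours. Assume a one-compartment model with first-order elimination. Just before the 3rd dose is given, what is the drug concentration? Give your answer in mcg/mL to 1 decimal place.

f = (1/2)^(τ/t½) = (1/2)^(82/41) ≈ 0.2500.
C₀ = D/Vd = 2080/80 ≈ 26.000 mcg/mL.
Before the 3rd dose, 2 doses have been given. Superposition: Cmin = C₀·(f + f²).
≈ 26.000 × (0.2500 + 0.0625) ≈ 26.000 × 0.3125 ≈ 8.125 mcg/mL.

8.1 mcg/mL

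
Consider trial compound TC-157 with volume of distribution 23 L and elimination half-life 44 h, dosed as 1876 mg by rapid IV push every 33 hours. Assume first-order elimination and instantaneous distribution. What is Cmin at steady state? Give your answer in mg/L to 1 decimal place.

119.6 mg/L

k = ln2/t½ = ln2/44 ≈ 0.015753 h⁻¹; fraction remaining f = e^(−kτ) = e^(−0.015753×33) ≈ 0.5946.
At steady state, accumulation factor R = 1/(1 − e^(−kτ)) ≈ 2.4667.
Each bolus raises the concentration by D/Vd = 1876/23 ≈ 81.565 mg/L.
Cmax,ss = C₀/(1 − f) ≈ 81.565/0.4054 ≈ 201.196 mg/L.
One interval later, Cmin,ss = Cmax,ss·e^(−kτ) ≈ 201.196 × 0.5946 ≈ 119.631 mg/L.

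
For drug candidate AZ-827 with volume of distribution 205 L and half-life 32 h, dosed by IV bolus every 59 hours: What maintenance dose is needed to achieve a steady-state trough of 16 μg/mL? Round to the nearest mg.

τ/t½ = 59/32 ≈ 1.8438, so f = (1/2)^(59/32) ≈ 0.278597.
Cmin,ss = (D/Vd)·f/(1−f), so D = Cmin,ss·Vd·(1−f)/f.
D = 16 × 205 × (1−f)/f ≈ 16 × 205 × 2.58941 ≈ 8493.26 mg.

8493 mg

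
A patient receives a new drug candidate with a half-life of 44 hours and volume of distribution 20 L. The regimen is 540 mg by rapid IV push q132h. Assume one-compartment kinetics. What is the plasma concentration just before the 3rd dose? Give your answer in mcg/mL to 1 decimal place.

f = (1/2)^(τ/t½) = (1/2)^(132/44) ≈ 0.1250.
C₀ = D/Vd = 540/20 ≈ 27.000 mcg/mL.
Before the 3rd dose, 2 doses have been given. Superposition: Cmin = C₀·(f + f²).
≈ 27.000 × (0.1250 + 0.0156) ≈ 27.000 × 0.1406 ≈ 3.796 mcg/mL.

3.8 mcg/mL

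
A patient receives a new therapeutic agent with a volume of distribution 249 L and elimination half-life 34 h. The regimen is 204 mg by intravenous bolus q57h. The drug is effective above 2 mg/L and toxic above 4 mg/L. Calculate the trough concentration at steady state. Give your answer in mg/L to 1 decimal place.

0.4 mg/L

k = ln2/t½ = ln2/34 ≈ 0.020387 h⁻¹; fraction remaining f = e^(−kτ) = e^(−0.020387×57) ≈ 0.3128.
Each bolus raises the concentration by D/Vd = 204/249 ≈ 0.819 mg/L.
Steady-state trough Cmin,ss = C₀·f/(1−f) ≈ 0.819 × 0.3128/0.6872 ≈ 0.373 mg/L.
Trough 0.4 mg/L vs MEC 2 mg/L: subtherapeutic.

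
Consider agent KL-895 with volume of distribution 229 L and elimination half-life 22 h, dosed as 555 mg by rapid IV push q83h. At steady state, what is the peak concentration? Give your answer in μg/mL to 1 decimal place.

2.6 μg/mL

Over one 83-h interval, 83/22 ≈ 3.7727 half-lives elapse, leaving f ≈ 0.0732 of each dose.
At steady state, accumulation factor R = 1/(1 − e^(−kτ)) ≈ 1.0790.
Single-dose peak C₀ = D/Vd = 555/229 ≈ 2.424 μg/mL.
Steady-state peak Cmax,ss = C₀·R ≈ 2.424 × 1.0790 ≈ 2.615 μg/mL.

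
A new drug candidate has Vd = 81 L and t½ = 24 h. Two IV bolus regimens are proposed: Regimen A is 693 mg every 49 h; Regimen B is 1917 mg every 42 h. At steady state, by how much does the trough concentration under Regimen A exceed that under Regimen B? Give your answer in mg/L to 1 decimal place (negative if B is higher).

-7.3 mg/L

Regimen A: f = (1/2)^(49/24) ≈ 0.2429; Cmin,ss = (693/81)·f/(1−f) ≈ 2.745 mg/L.
Regimen B: f = (1/2)^(42/24) ≈ 0.2973; Cmin,ss = (1917/81)·f/(1−f) ≈ 10.013 mg/L.
Difference ≈ 2.745 − 10.013 ≈ -7.268 mg/L.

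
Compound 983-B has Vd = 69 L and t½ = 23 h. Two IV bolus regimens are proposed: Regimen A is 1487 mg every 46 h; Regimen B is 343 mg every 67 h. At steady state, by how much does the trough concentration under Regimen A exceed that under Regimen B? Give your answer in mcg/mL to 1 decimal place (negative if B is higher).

6.4 mcg/mL

Regimen A: f = (1/2)^(46/23) ≈ 0.2500; Cmin,ss = (1487/69)·f/(1−f) ≈ 7.184 mcg/mL.
Regimen B: f = (1/2)^(67/23) ≈ 0.1328; Cmin,ss = (343/69)·f/(1−f) ≈ 0.761 mcg/mL.
Difference ≈ 7.184 − 0.761 ≈ 6.423 mcg/mL.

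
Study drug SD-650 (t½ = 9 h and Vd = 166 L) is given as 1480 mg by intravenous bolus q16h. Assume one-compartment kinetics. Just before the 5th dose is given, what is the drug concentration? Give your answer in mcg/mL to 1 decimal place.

3.6 mcg/mL

f = (1/2)^(τ/t½) = (1/2)^(16/9) ≈ 0.2916.
C₀ = D/Vd = 1480/166 ≈ 8.916 mcg/mL.
Before the 5th dose, 4 doses have been given. Superposition: Cmin = C₀·(f + f² + … + f^4).
≈ 8.916 × (0.2916 + 0.0850 + 0.0248 + 0.0072) ≈ 8.916 × 0.4086 ≈ 3.643 mcg/mL.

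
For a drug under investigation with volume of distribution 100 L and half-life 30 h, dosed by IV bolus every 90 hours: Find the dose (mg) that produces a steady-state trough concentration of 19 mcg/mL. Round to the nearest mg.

τ/t½ = 90/30 ≈ 3, so f = (1/2)^(90/30) ≈ 0.125000.
Cmin,ss = (D/Vd)·f/(1−f), so D = Cmin,ss·Vd·(1−f)/f.
D = 19 × 100 × (1−f)/f ≈ 19 × 100 × 7.00000 ≈ 13300.00 mg.

13300 mg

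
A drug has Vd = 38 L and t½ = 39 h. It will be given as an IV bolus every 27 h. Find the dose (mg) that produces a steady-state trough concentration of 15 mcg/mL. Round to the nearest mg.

351 mg

τ/t½ = 27/39 ≈ 0.69231, so f = (1/2)^(27/39) ≈ 0.618863.
Cmin,ss = (D/Vd)·f/(1−f), so D = Cmin,ss·Vd·(1−f)/f.
D = 15 × 38 × (1−f)/f ≈ 15 × 38 × 0.61587 ≈ 351.05 mg.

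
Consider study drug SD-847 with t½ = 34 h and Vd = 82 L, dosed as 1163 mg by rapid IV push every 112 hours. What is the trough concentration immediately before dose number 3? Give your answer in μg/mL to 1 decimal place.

f = (1/2)^(τ/t½) = (1/2)^(112/34) ≈ 0.1019.
C₀ = D/Vd = 1163/82 ≈ 14.183 μg/mL.
Before the 3rd dose, 2 doses have been given. Superposition: Cmin = C₀·(f + f²).
≈ 14.183 × (0.1019 + 0.0104) ≈ 14.183 × 0.1123 ≈ 1.593 μg/mL.

1.6 μg/mL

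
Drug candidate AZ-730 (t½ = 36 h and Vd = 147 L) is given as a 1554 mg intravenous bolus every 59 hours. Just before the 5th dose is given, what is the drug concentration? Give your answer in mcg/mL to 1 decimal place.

4.9 mcg/mL

f = (1/2)^(τ/t½) = (1/2)^(59/36) ≈ 0.3211.
C₀ = D/Vd = 1554/147 ≈ 10.571 mcg/mL.
Before the 5th dose, 4 doses have been given. Superposition: Cmin = C₀·(f + f² + … + f^4).
≈ 10.571 × (0.3211 + 0.1031 + 0.0331 + 0.0106) ≈ 10.571 × 0.4679 ≈ 4.946 mcg/mL.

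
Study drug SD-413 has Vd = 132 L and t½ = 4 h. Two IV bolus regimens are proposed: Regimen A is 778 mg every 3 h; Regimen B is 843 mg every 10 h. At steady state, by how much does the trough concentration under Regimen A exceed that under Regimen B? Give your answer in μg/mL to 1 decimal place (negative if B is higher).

Regimen A: f = (1/2)^(3/4) ≈ 0.5946; Cmin,ss = (778/132)·f/(1−f) ≈ 8.645 μg/mL.
Regimen B: f = (1/2)^(10/4) ≈ 0.1768; Cmin,ss = (843/132)·f/(1−f) ≈ 1.372 μg/mL.
Difference ≈ 8.645 − 1.372 ≈ 7.273 μg/mL.

7.3 μg/mL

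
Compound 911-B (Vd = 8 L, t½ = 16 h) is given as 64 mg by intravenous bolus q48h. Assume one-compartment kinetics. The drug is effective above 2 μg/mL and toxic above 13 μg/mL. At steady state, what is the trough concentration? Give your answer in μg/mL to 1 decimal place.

The dosing interval is 3 half-lives, so f = 2^(−3) = 0.125.
Accumulation ratio R = 1/(1 − f) = 1/0.875 = 8/7.
Single-dose peak C₀ = D/Vd = 64/8 = 8 μg/mL.
Steady-state peak Cmax,ss = C₀·R = 8 × 8/7 ≈ 9.143 μg/mL.
Steady-state trough Cmin,ss = Cmax,ss·f ≈ 9.143 × 0.125 ≈ 1.143 μg/mL.
Trough 1.1 μg/mL vs MEC 2 μg/mL: subtherapeutic.

1.1 μg/mL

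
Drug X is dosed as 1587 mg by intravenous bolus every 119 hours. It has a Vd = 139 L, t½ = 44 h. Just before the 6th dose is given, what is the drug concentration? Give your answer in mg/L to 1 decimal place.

f = (1/2)^(τ/t½) = (1/2)^(119/44) ≈ 0.1534.
C₀ = D/Vd = 1587/139 ≈ 11.417 mg/L.
Before the 6th dose, 5 doses have been given. Superposition: Cmin = C₀·(f + f² + … + f^5).
≈ 11.417 × (0.1534 + 0.0235 + 0.0036 + 0.0006 + 0.0001) ≈ 11.417 × 0.1812 ≈ 2.069 mg/L.

2.1 mg/L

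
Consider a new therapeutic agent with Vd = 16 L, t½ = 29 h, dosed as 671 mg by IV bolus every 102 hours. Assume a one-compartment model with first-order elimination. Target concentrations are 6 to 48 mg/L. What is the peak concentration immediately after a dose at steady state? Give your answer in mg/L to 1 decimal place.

Over one 102-h interval, 102/29 ≈ 3.5172 half-lives elapse, leaving f ≈ 0.0873 of each dose.
At steady state, accumulation factor R = 1/(1 − e^(−kτ)) ≈ 1.0957.
Single-dose peak C₀ = D/Vd = 671/16 ≈ 41.938 mg/L.
Steady-state peak Cmax,ss = C₀·R ≈ 41.938 × 1.0957 ≈ 45.951 mg/L.
Peak 46.0 mg/L vs MTC 48 mg/L: below toxic threshold.

46.0 mg/L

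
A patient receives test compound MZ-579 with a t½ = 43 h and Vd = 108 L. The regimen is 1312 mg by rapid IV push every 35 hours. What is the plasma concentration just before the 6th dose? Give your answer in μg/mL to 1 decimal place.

f = (1/2)^(τ/t½) = (1/2)^(35/43) ≈ 0.5688.
C₀ = D/Vd = 1312/108 ≈ 12.148 μg/mL.
Before the 6th dose, 5 doses have been given. Superposition: Cmin = C₀·(f + f² + … + f^5).
≈ 12.148 × (0.5688 + 0.3235 + 0.1840 + 0.1047 + 0.0595) ≈ 12.148 × 1.2405 ≈ 15.070 μg/mL.

15.1 μg/mL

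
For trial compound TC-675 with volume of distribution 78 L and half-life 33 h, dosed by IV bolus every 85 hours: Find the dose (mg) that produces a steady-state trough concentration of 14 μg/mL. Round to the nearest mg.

τ/t½ = 85/33 ≈ 2.5758, so f = (1/2)^(85/33) ≈ 0.167733.
Cmin,ss = (D/Vd)·f/(1−f), so D = Cmin,ss·Vd·(1−f)/f.
D = 14 × 78 × (1−f)/f ≈ 14 × 78 × 4.96186 ≈ 5418.35 mg.

5418 mg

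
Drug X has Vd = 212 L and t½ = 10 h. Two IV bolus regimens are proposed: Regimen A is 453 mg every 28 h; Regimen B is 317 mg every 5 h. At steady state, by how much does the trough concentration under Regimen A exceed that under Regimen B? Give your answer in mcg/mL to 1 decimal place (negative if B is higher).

-3.3 mcg/mL

Regimen A: f = (1/2)^(28/10) ≈ 0.1436; Cmin,ss = (453/212)·f/(1−f) ≈ 0.358 mcg/mL.
Regimen B: f = (1/2)^(5/10) ≈ 0.7071; Cmin,ss = (317/212)·f/(1−f) ≈ 3.610 mcg/mL.
Difference ≈ 0.358 − 3.610 ≈ -3.252 mcg/mL.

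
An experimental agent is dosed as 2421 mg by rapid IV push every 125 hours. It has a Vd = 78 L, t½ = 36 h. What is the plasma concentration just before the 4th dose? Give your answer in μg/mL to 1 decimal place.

3.1 μg/mL

f = (1/2)^(τ/t½) = (1/2)^(125/36) ≈ 0.0901.
C₀ = D/Vd = 2421/78 ≈ 31.038 μg/mL.
Before the 4th dose, 3 doses have been given. Superposition: Cmin = C₀·(f + f² + … + f^3).
≈ 31.038 × (0.0901 + 0.0081 + 0.0007) ≈ 31.038 × 0.0989 ≈ 3.070 μg/mL.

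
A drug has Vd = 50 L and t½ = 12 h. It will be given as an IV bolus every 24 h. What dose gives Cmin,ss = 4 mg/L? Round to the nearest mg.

τ/t½ = 24/12 ≈ 2, so f = (1/2)^(24/12) ≈ 0.250000.
Cmin,ss = (D/Vd)·f/(1−f), so D = Cmin,ss·Vd·(1−f)/f.
D = 4 × 50 × (1−f)/f ≈ 4 × 50 × 3.00000 ≈ 600.00 mg.

600 mg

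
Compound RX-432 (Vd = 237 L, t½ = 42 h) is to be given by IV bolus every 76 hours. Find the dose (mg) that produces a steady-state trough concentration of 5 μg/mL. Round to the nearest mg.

2969 mg

τ/t½ = 76/42 ≈ 1.8095, so f = (1/2)^(76/42) ≈ 0.285285.
Cmin,ss = (D/Vd)·f/(1−f), so D = Cmin,ss·Vd·(1−f)/f.
D = 5 × 237 × (1−f)/f ≈ 5 × 237 × 2.50527 ≈ 2968.74 mg.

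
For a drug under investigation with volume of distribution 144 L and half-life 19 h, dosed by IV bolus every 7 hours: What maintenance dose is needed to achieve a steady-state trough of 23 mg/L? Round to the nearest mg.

964 mg

τ/t½ = 7/19 ≈ 0.36842, so f = (1/2)^(7/19) ≈ 0.774630.
Cmin,ss = (D/Vd)·f/(1−f), so D = Cmin,ss·Vd·(1−f)/f.
D = 23 × 144 × (1−f)/f ≈ 23 × 144 × 0.29094 ≈ 963.59 mg.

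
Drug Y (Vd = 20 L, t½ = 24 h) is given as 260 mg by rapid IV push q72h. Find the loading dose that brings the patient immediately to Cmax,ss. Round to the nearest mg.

f = (1/2)^(72/24) ≈ 0.125000; accumulation ratio R = 1/(1−f) ≈ 1.14286.
Loading dose to hit Cmax,ss on first dose: D_load = D_maint·R ≈ 260 × 1.14286 ≈ 297.14 mg.

297 mg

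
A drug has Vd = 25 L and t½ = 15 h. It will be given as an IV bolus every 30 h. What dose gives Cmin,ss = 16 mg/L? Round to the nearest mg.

1200 mg

τ/t½ = 30/15 ≈ 2, so f = (1/2)^(30/15) ≈ 0.250000.
Cmin,ss = (D/Vd)·f/(1−f), so D = Cmin,ss·Vd·(1−f)/f.
D = 16 × 25 × (1−f)/f ≈ 16 × 25 × 3.00000 ≈ 1200.00 mg.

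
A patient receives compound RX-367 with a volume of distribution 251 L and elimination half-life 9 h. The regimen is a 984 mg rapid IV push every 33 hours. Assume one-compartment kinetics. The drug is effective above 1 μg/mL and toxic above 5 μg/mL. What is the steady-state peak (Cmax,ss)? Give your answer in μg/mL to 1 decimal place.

4.3 μg/mL

τ/t½ = 33/9 ≈ 3.6667, so fraction remaining f = (1/2)^(33/9) ≈ 0.0787.
Accumulation ratio R = 1/(1 − f) ≈ 1/0.9213 ≈ 1.0854.
Single-dose peak C₀ = D/Vd = 984/251 ≈ 3.920 μg/mL.
Cmax,ss = C₀/(1 − f) ≈ 3.920/0.9213 ≈ 4.255 μg/mL.
Peak 4.3 μg/mL vs MTC 5 μg/mL: below toxic threshold.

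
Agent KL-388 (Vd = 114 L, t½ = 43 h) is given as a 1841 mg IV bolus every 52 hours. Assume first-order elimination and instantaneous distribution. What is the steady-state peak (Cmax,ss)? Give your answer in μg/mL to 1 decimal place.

28.5 μg/mL

Over one 52-h interval, 52/43 ≈ 1.2093 half-lives elapse, leaving f ≈ 0.4325 of each dose.
At steady state, accumulation factor R = 1/(1 − e^(−kτ)) ≈ 1.7621.
Single-dose peak C₀ = D/Vd = 1841/114 ≈ 16.149 μg/mL.
Steady-state peak Cmax,ss = C₀·R ≈ 16.149 × 1.7621 ≈ 28.456 μg/mL.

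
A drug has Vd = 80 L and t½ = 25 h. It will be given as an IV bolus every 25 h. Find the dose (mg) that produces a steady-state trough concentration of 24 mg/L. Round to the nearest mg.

τ/t½ = 25/25 ≈ 1, so f = (1/2)^(25/25) ≈ 0.500000.
Cmin,ss = (D/Vd)·f/(1−f), so D = Cmin,ss·Vd·(1−f)/f.
D = 24 × 80 × (1−f)/f ≈ 24 × 80 × 1.00000 ≈ 1920.00 mg.

1920 mg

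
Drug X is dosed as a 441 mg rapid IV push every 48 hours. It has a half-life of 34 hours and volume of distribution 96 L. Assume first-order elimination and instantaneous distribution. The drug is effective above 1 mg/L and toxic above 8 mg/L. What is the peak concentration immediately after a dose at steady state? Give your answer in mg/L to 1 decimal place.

τ/t½ = 48/34 ≈ 1.4118, so fraction remaining f = (1/2)^(48/34) ≈ 0.3759.
At steady state, accumulation factor R = 1/(1 − e^(−kτ)) ≈ 1.6023.
Each bolus raises the concentration by D/Vd = 441/96 ≈ 4.594 mg/L.
Cmax,ss = C₀/(1 − f) ≈ 4.594/0.6241 ≈ 7.361 mg/L.
Peak 7.4 mg/L vs MTC 8 mg/L: below toxic threshold.

7.4 mg/L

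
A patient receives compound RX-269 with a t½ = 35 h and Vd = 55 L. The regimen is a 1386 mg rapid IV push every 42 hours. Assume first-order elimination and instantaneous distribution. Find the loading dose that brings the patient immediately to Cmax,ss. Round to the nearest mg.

f = (1/2)^(42/35) ≈ 0.435275; accumulation ratio R = 1/(1−f) ≈ 1.77077.
Loading dose to hit Cmax,ss on first dose: D_load = D_maint·R ≈ 1386 × 1.77077 ≈ 2454.29 mg.

2454 mg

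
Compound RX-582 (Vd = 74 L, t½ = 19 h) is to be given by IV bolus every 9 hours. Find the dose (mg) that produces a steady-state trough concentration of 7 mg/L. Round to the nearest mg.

τ/t½ = 9/19 ≈ 0.47368, so f = (1/2)^(9/19) ≈ 0.720123.
Cmin,ss = (D/Vd)·f/(1−f), so D = Cmin,ss·Vd·(1−f)/f.
D = 7 × 74 × (1−f)/f ≈ 7 × 74 × 0.38865 ≈ 201.32 mg.

201 mg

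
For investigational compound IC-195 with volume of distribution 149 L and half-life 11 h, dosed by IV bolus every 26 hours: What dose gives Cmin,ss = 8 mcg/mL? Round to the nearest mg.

4943 mg

τ/t½ = 26/11 ≈ 2.3636, so f = (1/2)^(26/11) ≈ 0.194301.
Cmin,ss = (D/Vd)·f/(1−f), so D = Cmin,ss·Vd·(1−f)/f.
D = 8 × 149 × (1−f)/f ≈ 8 × 149 × 4.14665 ≈ 4942.81 mg.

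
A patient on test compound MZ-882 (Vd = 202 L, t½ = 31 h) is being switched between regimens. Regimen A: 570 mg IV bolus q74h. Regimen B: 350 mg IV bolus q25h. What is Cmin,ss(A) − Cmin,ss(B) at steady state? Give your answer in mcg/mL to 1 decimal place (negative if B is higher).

-1.6 mcg/mL

Regimen A: f = (1/2)^(74/31) ≈ 0.1912; Cmin,ss = (570/202)·f/(1−f) ≈ 0.667 mcg/mL.
Regimen B: f = (1/2)^(25/31) ≈ 0.5718; Cmin,ss = (350/202)·f/(1−f) ≈ 2.314 mcg/mL.
Difference ≈ 0.667 − 2.314 ≈ -1.647 mcg/mL.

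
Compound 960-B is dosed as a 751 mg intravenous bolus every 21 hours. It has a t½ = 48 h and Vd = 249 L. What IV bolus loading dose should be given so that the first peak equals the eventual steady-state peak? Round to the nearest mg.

f = (1/2)^(21/48) ≈ 0.738413; accumulation ratio R = 1/(1−f) ≈ 3.82282.
Loading dose to hit Cmax,ss on first dose: D_load = D_maint·R ≈ 751 × 3.82282 ≈ 2870.94 mg.

2871 mg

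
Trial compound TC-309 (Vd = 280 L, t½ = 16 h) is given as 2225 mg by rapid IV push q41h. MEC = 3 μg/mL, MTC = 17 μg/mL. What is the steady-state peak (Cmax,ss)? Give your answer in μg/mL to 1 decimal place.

9.6 μg/mL

Over one 41-h interval, 41/16 ≈ 2.5625 half-lives elapse, leaving f ≈ 0.1693 of each dose.
Accumulation ratio R = 1/(1 − f) ≈ 1/0.8307 ≈ 1.2038.
Single-dose peak C₀ = D/Vd = 2225/280 ≈ 7.946 μg/mL.
Steady-state peak Cmax,ss = C₀·R ≈ 7.946 × 1.2038 ≈ 9.565 μg/mL.
Peak 9.6 μg/mL vs MTC 17 μg/mL: below toxic threshold.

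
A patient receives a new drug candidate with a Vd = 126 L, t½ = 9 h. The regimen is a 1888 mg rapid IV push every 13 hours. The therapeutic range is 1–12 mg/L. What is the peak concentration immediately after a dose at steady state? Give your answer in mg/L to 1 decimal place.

23.7 mg/L

τ/t½ = 13/9 ≈ 1.4444, so fraction remaining f = (1/2)^(13/9) ≈ 0.3674.
Accumulation ratio R = 1/(1 − f) ≈ 1/0.6326 ≈ 1.5808.
Single-dose peak C₀ = D/Vd = 1888/126 ≈ 14.984 mg/L.
Cmax,ss = C₀/(1 − f) ≈ 14.984/0.6326 ≈ 23.686 mg/L.
Peak 23.7 mg/L vs MTC 12 mg/L: exceeds toxic threshold.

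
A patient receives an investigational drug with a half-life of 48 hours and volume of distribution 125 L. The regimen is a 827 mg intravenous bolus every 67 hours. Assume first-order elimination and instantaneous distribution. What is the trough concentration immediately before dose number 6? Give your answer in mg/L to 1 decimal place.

4.0 mg/L

f = (1/2)^(τ/t½) = (1/2)^(67/48) ≈ 0.3800.
C₀ = D/Vd = 827/125 ≈ 6.616 mg/L.
Before the 6th dose, 5 doses have been given. Superposition: Cmin = C₀·(f + f² + … + f^5).
≈ 6.616 × (0.3800 + 0.1444 + 0.0549 + 0.0209 + 0.0079) ≈ 6.616 × 0.6081 ≈ 4.023 mg/L.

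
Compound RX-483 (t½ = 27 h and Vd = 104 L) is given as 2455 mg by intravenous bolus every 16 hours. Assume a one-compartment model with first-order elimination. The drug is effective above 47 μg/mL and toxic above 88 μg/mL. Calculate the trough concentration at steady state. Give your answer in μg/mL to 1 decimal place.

46.5 μg/mL

τ/t½ = 16/27 ≈ 0.59259, so fraction remaining f = (1/2)^(16/27) ≈ 0.6632.
At steady state, accumulation factor R = 1/(1 − e^(−kτ)) ≈ 2.9691.
Single-dose peak C₀ = D/Vd = 2455/104 ≈ 23.606 μg/mL.
Cmax,ss = C₀/(1 − f) ≈ 23.606/0.3368 ≈ 70.089 μg/mL.
Steady-state trough Cmin,ss = Cmax,ss·f ≈ 70.089 × 0.6632 ≈ 46.483 μg/mL.
Trough 46.5 μg/mL vs MEC 47 μg/mL: subtherapeutic.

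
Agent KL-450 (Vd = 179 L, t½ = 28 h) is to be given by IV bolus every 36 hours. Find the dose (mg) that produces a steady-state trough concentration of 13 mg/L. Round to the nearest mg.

3346 mg

τ/t½ = 36/28 ≈ 1.2857, so f = (1/2)^(36/28) ≈ 0.410168.
Cmin,ss = (D/Vd)·f/(1−f), so D = Cmin,ss·Vd·(1−f)/f.
D = 13 × 179 × (1−f)/f ≈ 13 × 179 × 1.43803 ≈ 3346.30 mg.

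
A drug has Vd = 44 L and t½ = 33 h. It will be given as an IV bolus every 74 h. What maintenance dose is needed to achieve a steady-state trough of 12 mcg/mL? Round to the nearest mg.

1970 mg

τ/t½ = 74/33 ≈ 2.2424, so f = (1/2)^(74/33) ≈ 0.211331.
Cmin,ss = (D/Vd)·f/(1−f), so D = Cmin,ss·Vd·(1−f)/f.
D = 12 × 44 × (1−f)/f ≈ 12 × 44 × 3.73191 ≈ 1970.45 mg.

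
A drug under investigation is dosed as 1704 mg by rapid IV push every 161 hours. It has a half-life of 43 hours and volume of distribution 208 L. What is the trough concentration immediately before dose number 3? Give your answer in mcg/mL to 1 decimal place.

f = (1/2)^(τ/t½) = (1/2)^(161/43) ≈ 0.0746.
C₀ = D/Vd = 1704/208 ≈ 8.192 mcg/mL.
Before the 3rd dose, 2 doses have been given. Superposition: Cmin = C₀·(f + f²).
≈ 8.192 × (0.0746 + 0.0056) ≈ 8.192 × 0.0802 ≈ 0.657 mcg/mL.

0.7 mcg/mL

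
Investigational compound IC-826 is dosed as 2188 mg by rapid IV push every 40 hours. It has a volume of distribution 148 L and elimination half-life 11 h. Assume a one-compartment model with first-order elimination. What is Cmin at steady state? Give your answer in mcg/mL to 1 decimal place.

Over one 40-h interval, 40/11 ≈ 3.6364 half-lives elapse, leaving f ≈ 0.0804 of each dose.
Each bolus raises the concentration by D/Vd = 2188/148 ≈ 14.784 mcg/mL.
Steady-state trough Cmin,ss = C₀·f/(1−f) ≈ 14.784 × 0.0804/0.9196 ≈ 1.293 mcg/mL.

1.3 mcg/mL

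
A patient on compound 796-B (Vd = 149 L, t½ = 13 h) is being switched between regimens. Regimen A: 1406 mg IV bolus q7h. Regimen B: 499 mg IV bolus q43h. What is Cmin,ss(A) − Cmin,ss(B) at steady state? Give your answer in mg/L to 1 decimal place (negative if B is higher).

Regimen A: f = (1/2)^(7/13) ≈ 0.6885; Cmin,ss = (1406/149)·f/(1−f) ≈ 20.857 mg/L.
Regimen B: f = (1/2)^(43/13) ≈ 0.1010; Cmin,ss = (499/149)·f/(1−f) ≈ 0.376 mg/L.
Difference ≈ 20.857 − 0.376 ≈ 20.481 mg/L.

20.5 mg/L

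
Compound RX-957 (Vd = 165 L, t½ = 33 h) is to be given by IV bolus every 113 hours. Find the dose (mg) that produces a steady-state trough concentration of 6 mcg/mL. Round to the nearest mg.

τ/t½ = 113/33 ≈ 3.4242, so f = (1/2)^(113/33) ≈ 0.093154.
Cmin,ss = (D/Vd)·f/(1−f), so D = Cmin,ss·Vd·(1−f)/f.
D = 6 × 165 × (1−f)/f ≈ 6 × 165 × 9.73491 ≈ 9637.56 mg.

9638 mg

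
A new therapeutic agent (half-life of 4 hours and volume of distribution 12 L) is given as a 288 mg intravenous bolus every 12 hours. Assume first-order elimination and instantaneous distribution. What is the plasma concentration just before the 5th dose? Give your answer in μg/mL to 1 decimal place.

3.4 μg/mL

f = (1/2)^(τ/t½) = (1/2)^(12/4) ≈ 0.1250.
C₀ = D/Vd = 288/12 ≈ 24.000 μg/mL.
Before the 5th dose, 4 doses have been given. Superposition: Cmin = C₀·(f + f² + … + f^4).
≈ 24.000 × (0.1250 + 0.0156 + 0.0020 + 0.0002) ≈ 24.000 × 0.1428 ≈ 3.427 μg/mL.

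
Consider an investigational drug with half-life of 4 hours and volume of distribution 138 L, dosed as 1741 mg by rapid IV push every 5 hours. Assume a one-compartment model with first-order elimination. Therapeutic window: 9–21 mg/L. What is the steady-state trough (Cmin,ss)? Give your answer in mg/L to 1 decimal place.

9.2 mg/L

k = ln2/t½ = ln2/4 ≈ 0.173287 h⁻¹; fraction remaining f = e^(−kτ) = e^(−0.173287×5) ≈ 0.4204.
Single-dose peak C₀ = D/Vd = 1741/138 ≈ 12.616 mg/L.
Steady-state trough Cmin,ss = C₀·f/(1−f) ≈ 12.616 × 0.4204/0.5796 ≈ 9.151 mg/L.
Trough 9.2 mg/L vs MEC 9 mg/L: adequate.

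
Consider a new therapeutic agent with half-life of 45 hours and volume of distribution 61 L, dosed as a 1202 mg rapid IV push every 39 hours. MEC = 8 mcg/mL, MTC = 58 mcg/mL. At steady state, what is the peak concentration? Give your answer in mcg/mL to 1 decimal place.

43.6 mcg/mL

τ/t½ = 39/45 ≈ 0.86667, so fraction remaining f = (1/2)^(39/45) ≈ 0.5484.
At steady state, accumulation factor R = 1/(1 − e^(−kτ)) ≈ 2.2143.
Each bolus raises the concentration by D/Vd = 1202/61 ≈ 19.705 mcg/mL.
Cmax,ss = C₀/(1 − f) ≈ 19.705/0.4516 ≈ 43.634 mcg/mL.
Peak 43.6 mcg/mL vs MTC 58 mcg/mL: below toxic threshold.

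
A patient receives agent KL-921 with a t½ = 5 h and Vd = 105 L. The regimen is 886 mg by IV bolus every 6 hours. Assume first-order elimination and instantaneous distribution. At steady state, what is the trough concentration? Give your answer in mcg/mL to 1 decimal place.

k = ln2/t½ = ln2/5 ≈ 0.138629 h⁻¹; fraction remaining f = e^(−kτ) = e^(−0.138629×6) ≈ 0.4353.
Accumulation ratio R = 1/(1 − f) ≈ 1/0.5647 ≈ 1.7709.
Single-dose peak C₀ = D/Vd = 886/105 ≈ 8.438 mcg/mL.
Steady-state peak Cmax,ss = C₀·R ≈ 8.438 × 1.7709 ≈ 14.943 mcg/mL.
Steady-state trough Cmin,ss = Cmax,ss·f ≈ 14.943 × 0.4353 ≈ 6.505 mcg/mL.

6.5 mcg/mL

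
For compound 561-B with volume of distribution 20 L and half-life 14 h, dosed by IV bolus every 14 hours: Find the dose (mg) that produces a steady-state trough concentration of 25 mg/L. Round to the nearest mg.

500 mg

τ/t½ = 14/14 ≈ 1, so f = (1/2)^(14/14) ≈ 0.500000.
Cmin,ss = (D/Vd)·f/(1−f), so D = Cmin,ss·Vd·(1−f)/f.
D = 25 × 20 × (1−f)/f ≈ 25 × 20 × 1.00000 ≈ 500.00 mg.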